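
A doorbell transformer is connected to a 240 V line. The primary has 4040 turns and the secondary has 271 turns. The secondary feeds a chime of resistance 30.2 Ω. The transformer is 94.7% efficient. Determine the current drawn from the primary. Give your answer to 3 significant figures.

I_p ≈ 0.0378 A

V_s = 240 × 271/4040 = 16.099 V.
I_s = V_s/R = 16.099/30.2 = 0.53308 A.
P_out = V_s I_s = 16.099 × 0.53308 = 8.5821 W.
P_in = P_out/η = 8.5821/0.947 = 9.0624 W.
I_p = P_in/V_p = 9.0624/240 = 0.0378 A.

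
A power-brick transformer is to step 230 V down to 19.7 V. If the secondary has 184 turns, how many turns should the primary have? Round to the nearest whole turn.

N_p = 2148 turns

N_p/N_s = V_p/V_s, so N_p = 184 × 230/19.7 = 2148.2 ≈ 2148 turns.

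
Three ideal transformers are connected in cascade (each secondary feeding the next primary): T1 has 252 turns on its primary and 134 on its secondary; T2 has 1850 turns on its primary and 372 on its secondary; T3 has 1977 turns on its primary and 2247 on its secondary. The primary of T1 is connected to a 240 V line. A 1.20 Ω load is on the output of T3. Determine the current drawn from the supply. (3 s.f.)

After T1: V = 240.00 × 134/252 = 127.62 V.
After T2: V = 127.62 × 372/1850 = 25.662 V.
After T3: V = 25.662 × 2247/1977 = 29.166 V.
I_load = 29.166/1.20 = 24.305 A, so P_out = 29.166 × 24.305 = 708.90 W.
All ideal ⇒ P_in = P_out, so I_supply = 708.90/240 = 2.95 A.

I_supply ≈ 2.95 A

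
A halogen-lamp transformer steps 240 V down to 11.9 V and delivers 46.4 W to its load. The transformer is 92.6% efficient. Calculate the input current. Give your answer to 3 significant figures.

I_in ≈ 0.209 A

P_in = P_out/η = 46.4/0.926 = 50.108 W.
I_in = P_in/V_in = 50.108/240 = 0.209 A.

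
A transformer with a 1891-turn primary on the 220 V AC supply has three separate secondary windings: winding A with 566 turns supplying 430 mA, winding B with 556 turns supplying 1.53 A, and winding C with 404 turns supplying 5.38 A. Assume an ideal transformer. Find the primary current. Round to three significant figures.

I_p ≈ 1.73 A

V_A = 220 × 566/1891 = 65.849 V; V_B = 220 × 556/1891 = 64.685 V; V_C = 220 × 404/1891 = 47.002 V.
P_out = V_A I_A + V_B I_B + V_C I_C = 65.849×0.430 + 64.685×1.53 + 47.002×5.38 = 28.315 + 98.969 + 252.87 = 380.15 W.
Ideal ⇒ P_in = P_out, so I_p = P_out/V_p = 380.15/220 = 1.73 A.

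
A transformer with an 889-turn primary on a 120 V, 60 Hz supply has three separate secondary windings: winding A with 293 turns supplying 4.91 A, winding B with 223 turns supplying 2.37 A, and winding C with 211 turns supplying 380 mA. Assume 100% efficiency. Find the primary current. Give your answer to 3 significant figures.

I_p ≈ 2.30 A

V_A = 120 × 293/889 = 39.550 V; V_B = 120 × 223/889 = 30.101 V; V_C = 120 × 211/889 = 28.481 V.
P_out = V_A I_A + V_B I_B + V_C I_C = 39.550×4.91 + 30.101×2.37 + 28.481×0.380 = 194.19 + 71.340 + 10.823 = 276.35 W.
Ideal ⇒ P_in = P_out, so I_p = P_out/V_p = 276.35/120 = 2.30 A.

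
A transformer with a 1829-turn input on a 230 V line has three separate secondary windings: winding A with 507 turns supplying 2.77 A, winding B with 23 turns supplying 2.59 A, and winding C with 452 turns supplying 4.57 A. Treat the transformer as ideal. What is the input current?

V_A = 230 × 507/1829 = 63.756 V; V_B = 230 × 23/1829 = 2.8923 V; V_C = 230 × 452/1829 = 56.840 V.
P_out = V_A I_A + V_B I_B + V_C I_C = 63.756×2.77 + 2.8923×2.59 + 56.840×4.57 = 176.60 + 7.4910 + 259.76 = 443.85 W.
Ideal ⇒ P_in = P_out, so I_in = P_out/V_in = 443.85/230 = 1.93 A.

I_in ≈ 1.93 A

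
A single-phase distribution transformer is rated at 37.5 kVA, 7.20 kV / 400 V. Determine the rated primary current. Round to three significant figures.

I_p ≈ 5.21 A

I_p = S/V_p = 37500/7200 = 5.21 A.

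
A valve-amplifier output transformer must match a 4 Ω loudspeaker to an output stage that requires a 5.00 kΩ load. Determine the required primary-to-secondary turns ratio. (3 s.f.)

Z_p/Z_s = (N_p/N_s)², so N_p/N_s = √(5000/4) = √1250 = 35.4.

N_p/N_s ≈ 35.4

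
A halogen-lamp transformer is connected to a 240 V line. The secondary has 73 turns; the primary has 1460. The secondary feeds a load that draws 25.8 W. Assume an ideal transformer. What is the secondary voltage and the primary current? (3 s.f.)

V_s ≈ 12.0 V, I_p ≈ 0.107 A

V_s = V_p × N_s/N_p = 240 × 73/1460 = 12.000 V.
I_s = P/V_s = 25.8/12.000 = 2.1500 A.
I_p = I_s × N_s/N_p = 2.1500 × 73/1460 = 0.107 A.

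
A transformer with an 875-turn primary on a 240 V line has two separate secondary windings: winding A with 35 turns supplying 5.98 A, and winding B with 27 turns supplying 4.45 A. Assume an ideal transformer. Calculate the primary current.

V_A = 240 × 35/875 = 9.6000 V; V_B = 240 × 27/875 = 7.4057 V.
P_out = V_A I_A + V_B I_B = 9.6000×5.98 + 7.4057×4.45 = 57.408 + 32.955 = 90.363 W.
Ideal ⇒ P_in = P_out, so I_p = P_out/V_p = 90.363/240 = 0.377 A.

I_p ≈ 0.377 A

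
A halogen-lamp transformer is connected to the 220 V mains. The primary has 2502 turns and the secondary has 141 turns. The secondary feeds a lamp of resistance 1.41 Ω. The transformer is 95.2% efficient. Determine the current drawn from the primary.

V_s = 220 × 141/2502 = 12.398 V.
I_s = V_s/R = 12.398/1.41 = 8.7930 A.
P_out = V_s I_s = 12.398 × 8.7930 = 109.02 W.
P_in = P_out/η = 109.02/0.952 = 114.51 W.
I_p = P_in/V_p = 114.51/220 = 0.521 A.

I_p ≈ 0.521 A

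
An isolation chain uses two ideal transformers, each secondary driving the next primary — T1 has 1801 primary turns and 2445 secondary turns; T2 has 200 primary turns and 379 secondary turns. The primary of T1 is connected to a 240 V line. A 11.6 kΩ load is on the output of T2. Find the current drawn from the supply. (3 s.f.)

I_supply ≈ 0.137 A

Secondary of T1: V = 240.00 × 2445/1801 = 325.82 V.
Secondary of T2: V = 325.82 × 379/200 = 617.43 V.
I_load = 617.43/11600 = 0.053226 A, so P_out = 617.43 × 0.053226 = 32.863 W.
All ideal ⇒ P_in = P_out, so I_supply = 32.863/240 = 0.137 A.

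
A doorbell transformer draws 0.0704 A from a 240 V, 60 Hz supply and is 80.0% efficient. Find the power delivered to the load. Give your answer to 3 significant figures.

P_out ≈ 13.5 W

P_in = V_in I_in = 240 × 0.0704 = 16.896 W.
P_out = η P_in = 0.800 × 16.896 = 13.5 W.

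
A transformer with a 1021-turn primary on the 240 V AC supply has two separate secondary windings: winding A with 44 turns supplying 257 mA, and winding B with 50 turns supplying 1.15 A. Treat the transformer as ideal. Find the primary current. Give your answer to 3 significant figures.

I_p ≈ 0.0674 A

V_A = 240 × 44/1021 = 10.343 V; V_B = 240 × 50/1021 = 11.753 V.
P_out = V_A I_A + V_B I_B = 10.343×0.257 + 11.753×1.15 = 2.6581 + 13.516 = 16.174 W.
Ideal ⇒ P_in = P_out, so I_p = P_out/V_p = 16.174/240 = 0.0674 A.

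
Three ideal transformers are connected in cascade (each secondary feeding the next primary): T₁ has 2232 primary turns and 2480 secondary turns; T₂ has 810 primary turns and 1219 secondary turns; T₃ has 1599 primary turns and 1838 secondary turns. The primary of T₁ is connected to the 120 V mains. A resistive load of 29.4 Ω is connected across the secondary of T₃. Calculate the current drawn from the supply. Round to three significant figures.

After T₁: V = 120.00 × 2480/2232 = 133.33 V.
After T₂: V = 133.33 × 1219/810 = 200.66 V.
After T₃: V = 200.66 × 1838/1599 = 230.65 V.
I_load = 230.65/29.4 = 7.8453 A, so P_out = 230.65 × 7.8453 = 1809.5 W.
All ideal ⇒ P_in = P_out, so I_supply = 1809.5/120 = 15.1 A.

I_supply ≈ 15.1 A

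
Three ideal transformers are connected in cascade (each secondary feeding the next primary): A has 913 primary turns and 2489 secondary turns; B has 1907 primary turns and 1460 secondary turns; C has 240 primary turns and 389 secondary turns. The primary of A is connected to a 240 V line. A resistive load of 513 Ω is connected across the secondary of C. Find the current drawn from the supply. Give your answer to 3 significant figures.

I_supply ≈ 5.35 A

Secondary of A: V = 240.00 × 2489/913 = 654.28 V.
Secondary of B: V = 654.28 × 1460/1907 = 500.92 V.
Secondary of C: V = 500.92 × 389/240 = 811.91 V.
I_load = 811.91/513 = 1.5827 A, so P_out = 811.91 × 1.5827 = 1285.0 W.
All ideal ⇒ P_in = P_out, so I_supply = 1285.0/240 = 5.35 A.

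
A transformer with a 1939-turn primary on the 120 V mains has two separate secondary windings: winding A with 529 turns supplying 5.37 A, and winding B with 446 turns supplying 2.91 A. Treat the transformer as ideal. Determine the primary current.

I_p ≈ 2.13 A

V_A = 120 × 529/1939 = 32.739 V; V_B = 120 × 446/1939 = 27.602 V.
P_out = V_A I_A + V_B I_B = 32.739×5.37 + 27.602×2.91 = 175.81 + 80.321 = 256.13 W.
Ideal ⇒ P_in = P_out, so I_p = P_out/V_p = 256.13/120 = 2.13 A.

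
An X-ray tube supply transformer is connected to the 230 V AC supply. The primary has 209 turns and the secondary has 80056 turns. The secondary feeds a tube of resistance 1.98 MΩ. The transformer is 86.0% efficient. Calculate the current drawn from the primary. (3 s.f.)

I_p ≈ 19.8 A

V_s = 230 × 80056/209 = 88100 V.
I_s = V_s/R = 88100/(1.98×10^6) = 0.044495 A.
P_out = V_s I_s = 88100 × 0.044495 = 3920.0 W.
P_in = P_out/η = 3920.0/0.860 = 4558.1 W.
I_p = P_in/V_p = 4558.1/230 = 19.8 A.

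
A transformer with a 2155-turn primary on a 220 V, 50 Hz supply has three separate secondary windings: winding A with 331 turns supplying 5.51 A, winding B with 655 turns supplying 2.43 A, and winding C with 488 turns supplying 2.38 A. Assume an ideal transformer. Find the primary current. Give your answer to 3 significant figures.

I_p ≈ 2.12 A

V_A = 220 × 331/2155 = 33.791 V; V_B = 220 × 655/2155 = 66.868 V; V_C = 220 × 488/2155 = 49.819 V.
P_out = V_A I_A + V_B I_B + V_C I_C = 33.791×5.51 + 66.868×2.43 + 49.819×2.38 = 186.19 + 162.49 + 118.57 = 467.25 W.
Ideal ⇒ P_in = P_out, so I_p = P_out/V_p = 467.25/220 = 2.12 A.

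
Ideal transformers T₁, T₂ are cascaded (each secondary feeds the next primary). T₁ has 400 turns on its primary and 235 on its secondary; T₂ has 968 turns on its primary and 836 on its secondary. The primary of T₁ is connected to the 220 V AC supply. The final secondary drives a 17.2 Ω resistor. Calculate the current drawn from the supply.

I_supply ≈ 3.29 A

Secondary of T₁: V = 220.00 × 235/400 = 129.25 V.
Secondary of T₂: V = 129.25 × 836/968 = 111.62 V.
I_load = 111.62/17.2 = 6.4898 A, so P_out = 111.62 × 6.4898 = 724.43 W.
All ideal ⇒ P_in = P_out, so I_supply = 724.43/220 = 3.29 A.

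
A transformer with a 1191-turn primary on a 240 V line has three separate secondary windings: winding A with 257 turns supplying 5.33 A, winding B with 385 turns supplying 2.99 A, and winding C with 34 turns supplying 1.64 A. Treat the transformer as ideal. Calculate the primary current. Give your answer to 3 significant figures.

V_A = 240 × 257/1191 = 51.788 V; V_B = 240 × 385/1191 = 77.582 V; V_C = 240 × 34/1191 = 6.8514 V.
P_out = V_A I_A + V_B I_B + V_C I_C = 51.788×5.33 + 77.582×2.99 + 6.8514×1.64 = 276.03 + 231.97 + 11.236 = 519.24 W.
Ideal ⇒ P_in = P_out, so I_p = P_out/V_p = 519.24/240 = 2.16 A.

I_p ≈ 2.16 A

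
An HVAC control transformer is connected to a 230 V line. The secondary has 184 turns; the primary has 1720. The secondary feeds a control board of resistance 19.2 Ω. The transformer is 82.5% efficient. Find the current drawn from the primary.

I_p ≈ 0.166 A

V_s = 230 × 184/1720 = 24.605 V.
I_s = V_s/R = 24.605/19.2 = 1.2815 A.
P_out = V_s I_s = 24.605 × 1.2815 = 31.531 W.
P_in = P_out/η = 31.531/0.825 = 38.219 W.
I_p = P_in/V_p = 38.219/230 = 0.166 A.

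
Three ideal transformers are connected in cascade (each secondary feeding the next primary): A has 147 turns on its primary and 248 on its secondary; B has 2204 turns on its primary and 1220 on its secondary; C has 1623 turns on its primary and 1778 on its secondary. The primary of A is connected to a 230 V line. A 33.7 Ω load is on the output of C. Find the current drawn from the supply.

Secondary of A: V = 230.00 × 248/147 = 388.03 V.
Secondary of B: V = 388.03 × 1220/2204 = 214.79 V.
Secondary of C: V = 214.79 × 1778/1623 = 235.30 V.
I_load = 235.30/33.7 = 6.9822 A, so P_out = 235.30 × 6.9822 = 1642.9 W.
All ideal ⇒ P_in = P_out, so I_supply = 1642.9/230 = 7.14 A.

I_supply ≈ 7.14 A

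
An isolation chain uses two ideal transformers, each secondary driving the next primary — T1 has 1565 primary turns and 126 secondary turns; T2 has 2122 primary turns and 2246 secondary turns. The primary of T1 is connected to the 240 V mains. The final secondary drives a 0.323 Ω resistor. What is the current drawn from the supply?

I_supply ≈ 5.40 A

Secondary of T1: V = 240.00 × 126/1565 = 19.323 V.
Secondary of T2: V = 19.323 × 2246/2122 = 20.452 V.
I_load = 20.452/0.323 = 63.318 A, so P_out = 20.452 × 63.318 = 1295.0 W.
All ideal ⇒ P_in = P_out, so I_supply = 1295.0/240 = 5.40 A.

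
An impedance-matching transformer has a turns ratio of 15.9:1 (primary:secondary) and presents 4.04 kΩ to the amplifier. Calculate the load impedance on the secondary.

Z_s ≈ 16.0 Ω

Z_s = Z_p/(N_p/N_s)² = 4040/15.9² = 16.0 Ω.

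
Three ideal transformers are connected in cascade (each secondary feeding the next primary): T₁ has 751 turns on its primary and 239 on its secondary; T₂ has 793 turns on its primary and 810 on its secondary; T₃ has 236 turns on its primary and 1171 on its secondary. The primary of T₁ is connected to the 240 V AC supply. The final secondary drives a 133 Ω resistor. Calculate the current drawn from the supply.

Secondary of T₁: V = 240.00 × 239/751 = 76.378 V.
Secondary of T₂: V = 76.378 × 810/793 = 78.016 V.
Secondary of T₃: V = 78.016 × 1171/236 = 387.10 V.
I_load = 387.10/133 = 2.9105 A, so P_out = 387.10 × 2.9105 = 1126.7 W.
All ideal ⇒ P_in = P_out, so I_supply = 1126.7/240 = 4.69 A.

I_supply ≈ 4.69 A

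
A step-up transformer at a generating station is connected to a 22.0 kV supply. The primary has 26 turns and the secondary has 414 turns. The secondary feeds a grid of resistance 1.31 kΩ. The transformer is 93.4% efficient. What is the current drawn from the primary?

V_s = 22000 × 414/26 = 350310 V.
I_s = V_s/R = 350310/1310 = 267.41 A.
P_out = V_s I_s = 350310 × 267.41 = 9.3676×10^7 W.
P_in = P_out/η = 9.3676×10^7/0.934 = 1.0030×10^8 W.
I_p = P_in/V_p = 1.0030×10^8/22000 = 4560 A.

I_p ≈ 4560 A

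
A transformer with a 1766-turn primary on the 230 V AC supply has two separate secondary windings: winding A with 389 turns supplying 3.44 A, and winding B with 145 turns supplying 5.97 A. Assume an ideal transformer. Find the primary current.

I_p ≈ 1.25 A

V_A = 230 × 389/1766 = 50.663 V; V_B = 230 × 145/1766 = 18.884 V.
P_out = V_A I_A + V_B I_B = 50.663×3.44 + 18.884×5.97 = 174.28 + 112.74 = 287.02 W.
Ideal ⇒ P_in = P_out, so I_p = P_out/V_p = 287.02/230 = 1.25 A.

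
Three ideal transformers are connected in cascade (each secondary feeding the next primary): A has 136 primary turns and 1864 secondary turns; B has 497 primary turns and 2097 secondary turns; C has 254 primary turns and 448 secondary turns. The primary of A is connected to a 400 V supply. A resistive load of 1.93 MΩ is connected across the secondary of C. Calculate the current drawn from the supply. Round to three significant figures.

I_supply ≈ 2.16 A

Secondary of A: V = 400.00 × 1864/136 = 5482.4 V.
Secondary of B: V = 5482.4 × 2097/497 = 23132 V.
Secondary of C: V = 23132 × 448/254 = 40799 V.
I_load = 40799/(1.93×10^6) = 0.021140 A, so P_out = 40799 × 0.021140 = 862.48 W.
All ideal ⇒ P_in = P_out, so I_supply = 862.48/400 = 2.16 A.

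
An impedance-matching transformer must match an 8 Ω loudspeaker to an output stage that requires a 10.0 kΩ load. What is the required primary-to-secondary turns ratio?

Z_p/Z_s = (N_p/N_s)², so N_p/N_s = √(10000/8) = √1250 = 35.4.

N_p/N_s ≈ 35.4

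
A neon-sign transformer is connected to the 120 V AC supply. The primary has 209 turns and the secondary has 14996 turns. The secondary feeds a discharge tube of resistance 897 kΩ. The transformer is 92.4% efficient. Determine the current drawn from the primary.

I_p ≈ 0.745 A

V_s = 120 × 14996/209 = 8610.1 V.
I_s = V_s/R = 8610.1/897000 = 0.0095988 A.
P_out = V_s I_s = 8610.1 × 0.0095988 = 82.647 W.
P_in = P_out/η = 82.647/0.924 = 89.445 W.
I_p = P_in/V_p = 89.445/120 = 0.745 A.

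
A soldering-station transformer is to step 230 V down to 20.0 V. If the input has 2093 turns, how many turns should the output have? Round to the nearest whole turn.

N_out/N_in = V_out/V_in, so N_out = 2093 × 20.0/230 = 182.0 ≈ 182 turns.

N_out = 182 turns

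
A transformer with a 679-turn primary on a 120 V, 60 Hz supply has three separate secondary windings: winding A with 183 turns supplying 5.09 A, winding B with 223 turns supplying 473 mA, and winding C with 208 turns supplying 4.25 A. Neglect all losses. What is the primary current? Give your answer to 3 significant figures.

I_p ≈ 2.83 A

V_A = 120 × 183/679 = 32.342 V; V_B = 120 × 223/679 = 39.411 V; V_C = 120 × 208/679 = 36.760 V.
P_out = V_A I_A + V_B I_B + V_C I_C = 32.342×5.09 + 39.411×0.473 + 36.760×4.25 = 164.62 + 18.641 + 156.23 = 339.49 W.
Ideal ⇒ P_in = P_out, so I_p = P_out/V_p = 339.49/120 = 2.83 A.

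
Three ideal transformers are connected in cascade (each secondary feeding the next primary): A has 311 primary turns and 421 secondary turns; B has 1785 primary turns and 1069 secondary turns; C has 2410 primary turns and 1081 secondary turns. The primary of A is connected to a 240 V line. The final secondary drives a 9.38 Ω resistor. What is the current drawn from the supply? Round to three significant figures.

Secondary of A: V = 240.00 × 421/311 = 324.89 V.
Secondary of B: V = 324.89 × 1069/1785 = 194.57 V.
Secondary of C: V = 194.57 × 1081/2410 = 87.273 V.
I_load = 87.273/9.38 = 9.3042 A, so P_out = 87.273 × 9.3042 = 812.01 W.
All ideal ⇒ P_in = P_out, so I_supply = 812.01/240 = 3.38 A.

I_supply ≈ 3.38 A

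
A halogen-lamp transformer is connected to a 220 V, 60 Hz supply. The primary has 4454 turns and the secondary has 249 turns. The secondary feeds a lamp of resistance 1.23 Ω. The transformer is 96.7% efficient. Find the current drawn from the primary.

V_s = 220 × 249/4454 = 12.299 V.
I_s = V_s/R = 12.299/1.23 = 9.9992 A.
P_out = V_s I_s = 12.299 × 9.9992 = 122.98 W.
P_in = P_out/η = 122.98/0.967 = 127.18 W.
I_p = P_in/V_p = 127.18/220 = 0.578 A.

I_p ≈ 0.578 A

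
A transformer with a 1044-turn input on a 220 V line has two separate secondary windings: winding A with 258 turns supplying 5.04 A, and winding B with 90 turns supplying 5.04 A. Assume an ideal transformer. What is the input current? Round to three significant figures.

V_A = 220 × 258/1044 = 54.368 V; V_B = 220 × 90/1044 = 18.966 V.
P_out = V_A I_A + V_B I_B = 54.368×5.04 + 18.966×5.04 = 274.01 + 95.586 = 369.60 W.
Ideal ⇒ P_in = P_out, so I_in = P_out/V_in = 369.60/220 = 1.68 A.

I_in ≈ 1.68 A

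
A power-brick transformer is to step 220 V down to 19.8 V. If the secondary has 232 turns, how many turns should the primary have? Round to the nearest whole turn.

N_p = 2578 turns

N_p/N_s = V_p/V_s, so N_p = 232 × 220/19.8 = 2577.8 ≈ 2578 turns.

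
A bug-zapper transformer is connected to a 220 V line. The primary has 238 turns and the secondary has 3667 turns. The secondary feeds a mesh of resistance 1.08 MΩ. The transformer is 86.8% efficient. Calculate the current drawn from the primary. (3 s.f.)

I_p ≈ 0.0557 A

V_s = 220 × 3667/238 = 3389.7 V.
I_s = V_s/R = 3389.7/(1.08×10^6) = 0.0031386 A.
P_out = V_s I_s = 3389.7 × 0.0031386 = 10.639 W.
P_in = P_out/η = 10.639/0.868 = 12.257 W.
I_p = P_in/V_p = 12.257/220 = 0.0557 A.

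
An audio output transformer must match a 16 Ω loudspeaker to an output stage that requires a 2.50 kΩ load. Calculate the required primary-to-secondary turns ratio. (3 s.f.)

N_p/N_s ≈ 12.5

Z_p/Z_s = (N_p/N_s)², so N_p/N_s = √(2500/16) = √156 = 12.5.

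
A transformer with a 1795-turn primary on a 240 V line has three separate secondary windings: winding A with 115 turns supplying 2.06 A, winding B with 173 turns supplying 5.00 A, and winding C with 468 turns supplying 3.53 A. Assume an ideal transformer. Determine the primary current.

V_A = 240 × 115/1795 = 15.376 V; V_B = 240 × 173/1795 = 23.131 V; V_C = 240 × 468/1795 = 62.574 V.
P_out = V_A I_A + V_B I_B + V_C I_C = 15.376×2.06 + 23.131×5.00 + 62.574×3.53 = 31.675 + 115.65 + 220.89 = 368.21 W.
Ideal ⇒ P_in = P_out, so I_p = P_out/V_p = 368.21/240 = 1.53 A.

I_p ≈ 1.53 A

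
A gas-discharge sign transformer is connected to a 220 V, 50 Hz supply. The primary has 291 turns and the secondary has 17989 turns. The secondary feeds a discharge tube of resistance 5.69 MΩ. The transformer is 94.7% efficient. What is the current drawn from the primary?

V_s = 220 × 17989/291 = 13600 V.
I_s = V_s/R = 13600/(5.69×10^6) = 0.0023901 A.
P_out = V_s I_s = 13600 × 0.0023901 = 32.506 W.
P_in = P_out/η = 32.506/0.947 = 34.325 W.
I_p = P_in/V_p = 34.325/220 = 0.156 A.

I_p ≈ 0.156 A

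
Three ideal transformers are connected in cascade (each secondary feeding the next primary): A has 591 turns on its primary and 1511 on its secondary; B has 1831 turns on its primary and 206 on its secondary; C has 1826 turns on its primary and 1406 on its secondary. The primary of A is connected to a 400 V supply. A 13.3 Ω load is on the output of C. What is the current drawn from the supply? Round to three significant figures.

I_supply ≈ 1.48 A

Secondary of A: V = 400.00 × 1511/591 = 1022.7 V.
Secondary of B: V = 1022.7 × 206/1831 = 115.06 V.
Secondary of C: V = 115.06 × 1406/1826 = 88.593 V.
I_load = 88.593/13.3 = 6.6611 A, so P_out = 88.593 × 6.6611 = 590.13 W.
All ideal ⇒ P_in = P_out, so I_supply = 590.13/400 = 1.48 A.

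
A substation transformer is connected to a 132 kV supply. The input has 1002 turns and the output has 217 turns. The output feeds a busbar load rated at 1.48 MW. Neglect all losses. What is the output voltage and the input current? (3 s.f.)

V_out ≈ 28600 V, I_in ≈ 11.2 A

V_out = V_in × N_out/N_in = 132000 × 217/1002 = 28587 V.
I_out = P/V_out = 1.48×10^6/28587 = 51.772 A.
I_in = I_out × N_out/N_in = 51.772 × 217/1002 = 11.2 A.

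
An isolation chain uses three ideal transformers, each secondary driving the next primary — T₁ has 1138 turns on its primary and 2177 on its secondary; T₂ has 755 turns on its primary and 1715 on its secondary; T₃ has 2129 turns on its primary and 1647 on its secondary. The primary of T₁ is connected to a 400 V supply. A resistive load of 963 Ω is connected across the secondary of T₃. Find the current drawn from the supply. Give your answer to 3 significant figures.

I_supply ≈ 4.69 A

Secondary of T₁: V = 400.00 × 2177/1138 = 765.20 V.
Secondary of T₂: V = 765.20 × 1715/755 = 1738.2 V.
Secondary of T₃: V = 1738.2 × 1647/2129 = 1344.7 V.
I_load = 1344.7/963 = 1.3963 A, so P_out = 1344.7 × 1.3963 = 1877.6 W.
All ideal ⇒ P_in = P_out, so I_supply = 1877.6/400 = 4.69 A.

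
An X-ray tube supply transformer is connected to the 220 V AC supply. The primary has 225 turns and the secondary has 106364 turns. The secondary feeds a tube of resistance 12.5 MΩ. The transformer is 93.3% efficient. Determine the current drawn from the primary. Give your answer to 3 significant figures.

V_s = 220 × 106364/225 = 104000 V.
I_s = V_s/R = 104000/(1.25×10^7) = 0.0083200 A.
P_out = V_s I_s = 104000 × 0.0083200 = 865.29 W.
P_in = P_out/η = 865.29/0.933 = 927.42 W.
I_p = P_in/V_p = 927.42/220 = 4.22 A.

I_p ≈ 4.22 A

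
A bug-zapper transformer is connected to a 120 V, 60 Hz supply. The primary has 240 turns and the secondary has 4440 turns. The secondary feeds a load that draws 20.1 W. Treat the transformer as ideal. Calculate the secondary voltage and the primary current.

V_s ≈ 2220 V, I_p ≈ 0.168 A

V_s = V_p × N_s/N_p = 120 × 4440/240 = 2220.0 V.
I_s = P/V_s = 20.1/2220.0 = 0.0090541 A.
I_p = I_s × N_s/N_p = 0.0090541 × 4440/240 = 0.168 A.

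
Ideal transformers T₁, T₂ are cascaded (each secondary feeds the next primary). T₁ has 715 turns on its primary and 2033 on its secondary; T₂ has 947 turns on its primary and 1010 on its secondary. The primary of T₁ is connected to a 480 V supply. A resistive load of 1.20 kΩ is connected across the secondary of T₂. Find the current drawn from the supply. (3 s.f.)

After T₁: V = 480.00 × 2033/715 = 1364.8 V.
After T₂: V = 1364.8 × 1010/947 = 1455.6 V.
I_load = 1455.6/1200 = 1.2130 A, so P_out = 1455.6 × 1.2130 = 1765.7 W.
All ideal ⇒ P_in = P_out, so I_supply = 1765.7/480 = 3.68 A.

I_supply ≈ 3.68 A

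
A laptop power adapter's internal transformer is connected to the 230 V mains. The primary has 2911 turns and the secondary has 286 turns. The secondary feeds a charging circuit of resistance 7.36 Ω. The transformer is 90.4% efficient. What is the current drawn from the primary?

I_p ≈ 0.334 A

V_s = 230 × 286/2911 = 22.597 V.
I_s = V_s/R = 22.597/7.36 = 3.0703 A.
P_out = V_s I_s = 22.597 × 3.0703 = 69.379 W.
P_in = P_out/η = 69.379/0.904 = 76.746 W.
I_p = P_in/V_p = 76.746/230 = 0.334 A.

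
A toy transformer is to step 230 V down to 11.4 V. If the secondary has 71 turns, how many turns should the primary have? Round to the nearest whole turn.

N_p/N_s = V_p/V_s, so N_p = 71 × 230/11.4 = 1432.5 ≈ 1432 turns.

N_p = 1432 turns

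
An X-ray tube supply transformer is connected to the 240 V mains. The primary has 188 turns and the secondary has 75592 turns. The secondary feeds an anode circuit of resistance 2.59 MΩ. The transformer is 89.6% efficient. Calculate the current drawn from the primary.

I_p ≈ 16.7 A

V_s = 240 × 75592/188 = 96500 V.
I_s = V_s/R = 96500/(2.59×10^6) = 0.037259 A.
P_out = V_s I_s = 96500 × 0.037259 = 3595.5 W.
P_in = P_out/η = 3595.5/0.896 = 4012.8 W.
I_p = P_in/V_p = 4012.8/240 = 16.7 A.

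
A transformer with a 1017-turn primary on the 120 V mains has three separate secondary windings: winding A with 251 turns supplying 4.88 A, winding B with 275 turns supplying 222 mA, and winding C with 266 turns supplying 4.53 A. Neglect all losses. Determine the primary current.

V_A = 120 × 251/1017 = 29.617 V; V_B = 120 × 275/1017 = 32.448 V; V_C = 120 × 266/1017 = 31.386 V.
P_out = V_A I_A + V_B I_B + V_C I_C = 29.617×4.88 + 32.448×0.222 + 31.386×4.53 = 144.53 + 7.2035 + 142.18 = 293.91 W.
Ideal ⇒ P_in = P_out, so I_p = P_out/V_p = 293.91/120 = 2.45 A.

I_p ≈ 2.45 A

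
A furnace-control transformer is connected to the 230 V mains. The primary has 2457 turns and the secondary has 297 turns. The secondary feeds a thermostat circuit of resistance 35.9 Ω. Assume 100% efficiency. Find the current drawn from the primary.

I_p ≈ 0.0936 A

V_s = V_p × N_s/N_p = 230 × 297/2457 = 27.802 V.
I_s = V_s/R = 27.802/35.9 = 0.77443 A.
For an ideal transformer I_p N_p = I_s N_s, so I_p = 0.77443 × 297/2457 = 0.0936 A.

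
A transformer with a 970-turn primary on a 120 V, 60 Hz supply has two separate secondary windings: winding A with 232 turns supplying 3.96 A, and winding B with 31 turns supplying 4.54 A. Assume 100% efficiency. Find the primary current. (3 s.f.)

I_p ≈ 1.09 A

V_A = 120 × 232/970 = 28.701 V; V_B = 120 × 31/970 = 3.8351 V.
P_out = V_A I_A + V_B I_B = 28.701×3.96 + 3.8351×4.54 = 113.66 + 17.411 = 131.07 W.
Ideal ⇒ P_in = P_out, so I_p = P_out/V_p = 131.07/120 = 1.09 A.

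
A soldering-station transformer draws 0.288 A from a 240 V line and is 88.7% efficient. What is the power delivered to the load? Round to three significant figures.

P_out ≈ 61.3 W

P_in = V_in I_in = 240 × 0.288 = 69.120 W.
P_out = η P_in = 0.887 × 69.120 = 61.3 W.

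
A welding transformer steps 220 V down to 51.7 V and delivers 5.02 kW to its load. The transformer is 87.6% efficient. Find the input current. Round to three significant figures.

P_in = P_out/η = 5020/0.876 = 5730.6 W.
I_in = P_in/V_in = 5730.6/220 = 26.0 A.

I_in ≈ 26.0 A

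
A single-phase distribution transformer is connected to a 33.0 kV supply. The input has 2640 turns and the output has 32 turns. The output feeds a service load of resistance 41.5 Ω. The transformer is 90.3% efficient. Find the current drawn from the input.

V_out = 33000 × 32/2640 = 400.00 V.
I_out = V_out/R = 400.00/41.5 = 9.6386 A.
P_out = V_out I_out = 400.00 × 9.6386 = 3855.4 W.
P_in = P_out/η = 3855.4/0.903 = 4269.6 W.
I_in = P_in/V_in = 4269.6/33000 = 0.129 A.

I_in ≈ 0.129 A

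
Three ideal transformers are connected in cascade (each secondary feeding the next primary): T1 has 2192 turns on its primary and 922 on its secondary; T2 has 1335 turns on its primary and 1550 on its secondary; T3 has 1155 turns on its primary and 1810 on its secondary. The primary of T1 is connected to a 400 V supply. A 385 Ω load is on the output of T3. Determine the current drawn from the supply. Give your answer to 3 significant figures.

I_supply ≈ 0.609 A

Secondary of T1: V = 400.00 × 922/2192 = 168.25 V.
Secondary of T2: V = 168.25 × 1550/1335 = 195.34 V.
Secondary of T3: V = 195.34 × 1810/1155 = 306.12 V.
I_load = 306.12/385 = 0.79513 A, so P_out = 306.12 × 0.79513 = 243.41 W.
All ideal ⇒ P_in = P_out, so I_supply = 243.41/400 = 0.609 A.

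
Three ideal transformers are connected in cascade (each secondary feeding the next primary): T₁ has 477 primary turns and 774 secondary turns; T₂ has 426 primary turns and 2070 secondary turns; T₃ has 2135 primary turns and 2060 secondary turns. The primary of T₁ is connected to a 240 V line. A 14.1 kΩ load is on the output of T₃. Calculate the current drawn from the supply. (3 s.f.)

After T₁: V = 240.00 × 774/477 = 389.43 V.
After T₂: V = 389.43 × 2070/426 = 1892.3 V.
After T₃: V = 1892.3 × 2060/2135 = 1825.8 V.
I_load = 1825.8/14100 = 0.12949 A, so P_out = 1825.8 × 0.12949 = 236.43 W.
All ideal ⇒ P_in = P_out, so I_supply = 236.43/240 = 0.985 A.

I_supply ≈ 0.985 A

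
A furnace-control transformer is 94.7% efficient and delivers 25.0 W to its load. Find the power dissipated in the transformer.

P_loss ≈ 1.40 W

P_in = P_out/η = 25.0/0.947 = 26.3992 W.
P_loss = P_in − P_out = 26.3992 − 25.0 = 1.40 W.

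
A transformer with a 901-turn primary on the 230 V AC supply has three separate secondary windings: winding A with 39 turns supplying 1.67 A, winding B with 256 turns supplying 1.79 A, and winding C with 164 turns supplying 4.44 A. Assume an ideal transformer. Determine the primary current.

I_p ≈ 1.39 A

V_A = 230 × 39/901 = 9.9556 V; V_B = 230 × 256/901 = 65.350 V; V_C = 230 × 164/901 = 41.865 V.
P_out = V_A I_A + V_B I_B + V_C I_C = 9.9556×1.67 + 65.350×1.79 + 41.865×4.44 = 16.626 + 116.98 + 185.88 = 319.48 W.
Ideal ⇒ P_in = P_out, so I_p = P_out/V_p = 319.48/230 = 1.39 A.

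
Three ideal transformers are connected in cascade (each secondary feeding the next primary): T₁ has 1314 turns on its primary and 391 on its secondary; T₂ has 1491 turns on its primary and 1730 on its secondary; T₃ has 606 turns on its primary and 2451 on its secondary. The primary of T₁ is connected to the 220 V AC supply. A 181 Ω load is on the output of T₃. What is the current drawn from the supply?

I_supply ≈ 2.37 A

After T₁: V = 220.00 × 391/1314 = 65.464 V.
After T₂: V = 65.464 × 1730/1491 = 75.958 V.
After T₃: V = 75.958 × 2451/606 = 307.22 V.
I_load = 307.22/181 = 1.6973 A, so P_out = 307.22 × 1.6973 = 521.44 W.
All ideal ⇒ P_in = P_out, so I_supply = 521.44/220 = 2.37 A.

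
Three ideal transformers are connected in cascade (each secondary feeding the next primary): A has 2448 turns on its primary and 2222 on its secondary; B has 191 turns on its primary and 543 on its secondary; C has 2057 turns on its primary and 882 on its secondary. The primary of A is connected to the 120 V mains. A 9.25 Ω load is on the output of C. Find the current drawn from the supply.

After A: V = 120.00 × 2222/2448 = 108.92 V.
After B: V = 108.92 × 543/191 = 309.66 V.
After C: V = 309.66 × 882/2057 = 132.77 V.
I_load = 132.77/9.25 = 14.354 A, so P_out = 132.77 × 14.354 = 1905.8 W.
All ideal ⇒ P_in = P_out, so I_supply = 1905.8/120 = 15.9 A.

I_supply ≈ 15.9 A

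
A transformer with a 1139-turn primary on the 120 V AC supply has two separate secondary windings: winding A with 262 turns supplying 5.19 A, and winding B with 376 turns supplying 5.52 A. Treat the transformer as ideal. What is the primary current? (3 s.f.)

V_A = 120 × 262/1139 = 27.603 V; V_B = 120 × 376/1139 = 39.614 V.
P_out = V_A I_A + V_B I_B = 27.603×5.19 + 39.614×5.52 = 143.26 + 218.67 = 361.93 W.
Ideal ⇒ P_in = P_out, so I_p = P_out/V_p = 361.93/120 = 3.02 A.

I_p ≈ 3.02 A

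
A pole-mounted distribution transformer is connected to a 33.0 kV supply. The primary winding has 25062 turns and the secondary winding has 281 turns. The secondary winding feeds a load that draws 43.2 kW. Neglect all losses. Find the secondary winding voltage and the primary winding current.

V_s = V_p × N_s/N_p = 33000 × 281/25062 = 370.00 V.
I_s = P/V_s = 43200/370.00 = 116.76 A.
I_p = I_s × N_s/N_p = 116.76 × 281/25062 = 1.31 A.

V_s ≈ 370 V, I_p ≈ 1.31 A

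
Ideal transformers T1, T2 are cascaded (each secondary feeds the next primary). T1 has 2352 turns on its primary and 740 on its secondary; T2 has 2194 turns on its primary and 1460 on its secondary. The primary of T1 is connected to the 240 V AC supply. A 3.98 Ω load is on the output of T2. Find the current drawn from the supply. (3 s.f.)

I_supply ≈ 2.64 A

Secondary of T1: V = 240.00 × 740/2352 = 75.510 V.
Secondary of T2: V = 75.510 × 1460/2194 = 50.248 V.
I_load = 50.248/3.98 = 12.625 A, so P_out = 50.248 × 12.625 = 634.40 W.
All ideal ⇒ P_in = P_out, so I_supply = 634.40/240 = 2.64 A.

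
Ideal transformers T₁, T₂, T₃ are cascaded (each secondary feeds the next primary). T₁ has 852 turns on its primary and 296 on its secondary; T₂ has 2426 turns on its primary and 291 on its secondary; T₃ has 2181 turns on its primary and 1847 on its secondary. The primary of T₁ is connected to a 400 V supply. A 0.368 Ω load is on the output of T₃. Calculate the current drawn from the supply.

I_supply ≈ 1.35 A

After T₁: V = 400.00 × 296/852 = 138.97 V.
After T₂: V = 138.97 × 291/2426 = 16.669 V.
After T₃: V = 16.669 × 1847/2181 = 14.116 V.
I_load = 14.116/0.368 = 38.360 A, so P_out = 14.116 × 38.360 = 541.51 W.
All ideal ⇒ P_in = P_out, so I_supply = 541.51/400 = 1.35 A.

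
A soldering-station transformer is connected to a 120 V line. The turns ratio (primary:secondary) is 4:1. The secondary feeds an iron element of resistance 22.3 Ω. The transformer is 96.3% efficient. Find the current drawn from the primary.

V_s = 120 × 1/4 = 30.000 V.
I_s = V_s/R = 30.000/22.3 = 1.3453 A.
P_out = V_s I_s = 30.000 × 1.3453 = 40.359 W.
P_in = P_out/η = 40.359/0.963 = 41.909 W.
I_p = P_in/V_p = 41.909/120 = 0.349 A.

I_p ≈ 0.349 A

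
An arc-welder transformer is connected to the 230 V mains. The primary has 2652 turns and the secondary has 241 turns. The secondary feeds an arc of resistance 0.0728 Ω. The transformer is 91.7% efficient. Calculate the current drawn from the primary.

I_p ≈ 28.5 A

V_s = 230 × 241/2652 = 20.901 V.
I_s = V_s/R = 20.901/0.0728 = 287.10 A.
P_out = V_s I_s = 20.901 × 287.10 = 6000.8 W.
P_in = P_out/η = 6000.8/0.917 = 6544.0 W.
I_p = P_in/V_p = 6544.0/230 = 28.5 A.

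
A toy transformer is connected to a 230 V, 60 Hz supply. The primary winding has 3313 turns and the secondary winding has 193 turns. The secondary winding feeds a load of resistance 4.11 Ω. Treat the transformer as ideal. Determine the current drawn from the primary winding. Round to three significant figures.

I_p ≈ 0.190 A

V_s = V_p × N_s/N_p = 230 × 193/3313 = 13.399 V.
I_s = V_s/R = 13.399/4.11 = 3.2600 A.
For an ideal transformer I_p N_p = I_s N_s, so I_p = 3.2600 × 193/3313 = 0.190 A.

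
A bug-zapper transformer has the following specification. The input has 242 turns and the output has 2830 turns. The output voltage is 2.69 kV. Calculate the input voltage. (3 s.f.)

V_in/V_out = N_in/N_out, so V_in = 2690 × 242/2830 = 230 V.

V_in ≈ 230 V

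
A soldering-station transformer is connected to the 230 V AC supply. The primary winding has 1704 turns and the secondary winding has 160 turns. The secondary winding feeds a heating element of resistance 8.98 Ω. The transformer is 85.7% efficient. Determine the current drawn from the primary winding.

I_p ≈ 0.263 A

V_s = 230 × 160/1704 = 21.596 V.
I_s = V_s/R = 21.596/8.98 = 2.4049 A.
P_out = V_s I_s = 21.596 × 2.4049 = 51.937 W.
P_in = P_out/η = 51.937/0.857 = 60.604 W.
I_p = P_in/V_p = 60.604/230 = 0.263 A.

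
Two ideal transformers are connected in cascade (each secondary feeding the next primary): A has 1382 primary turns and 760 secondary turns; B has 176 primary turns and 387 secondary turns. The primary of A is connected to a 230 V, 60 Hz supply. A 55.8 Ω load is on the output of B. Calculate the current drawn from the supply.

I_supply ≈ 6.03 A

After A: V = 230.00 × 760/1382 = 126.48 V.
After B: V = 126.48 × 387/176 = 278.12 V.
I_load = 278.12/55.8 = 4.9842 A, so P_out = 278.12 × 4.9842 = 1386.2 W.
All ideal ⇒ P_in = P_out, so I_supply = 1386.2/230 = 6.03 A.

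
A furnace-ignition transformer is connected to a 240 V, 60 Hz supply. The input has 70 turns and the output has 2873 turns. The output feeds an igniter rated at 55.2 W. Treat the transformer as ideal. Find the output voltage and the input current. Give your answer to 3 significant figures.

V_out ≈ 9850 V, I_in ≈ 0.230 A

V_out = V_in × N_out/N_in = 240 × 2873/70 = 9850.3 V.
I_out = P/V_out = 55.2/9850.3 = 0.0056039 A.
I_in = I_out × N_out/N_in = 0.0056039 × 2873/70 = 0.230 A.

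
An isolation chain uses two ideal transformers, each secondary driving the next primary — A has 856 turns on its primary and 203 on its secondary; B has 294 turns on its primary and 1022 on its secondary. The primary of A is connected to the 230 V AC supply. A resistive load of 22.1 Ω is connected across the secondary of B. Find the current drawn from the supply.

After A: V = 230.00 × 203/856 = 54.544 V.
After B: V = 54.544 × 1022/294 = 189.61 V.
I_load = 189.61/22.1 = 8.5795 A, so P_out = 189.61 × 8.5795 = 1626.7 W.
All ideal ⇒ P_in = P_out, so I_supply = 1626.7/230 = 7.07 A.

I_supply ≈ 7.07 A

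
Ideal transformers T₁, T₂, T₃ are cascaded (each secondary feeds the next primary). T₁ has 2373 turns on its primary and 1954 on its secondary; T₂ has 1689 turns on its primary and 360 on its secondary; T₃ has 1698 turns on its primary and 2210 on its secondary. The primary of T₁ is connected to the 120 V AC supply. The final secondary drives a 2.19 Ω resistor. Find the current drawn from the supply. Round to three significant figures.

I_supply ≈ 2.86 A

After T₁: V = 120.00 × 1954/2373 = 98.812 V.
After T₂: V = 98.812 × 360/1689 = 21.061 V.
After T₃: V = 21.061 × 2210/1698 = 27.412 V.
I_load = 27.412/2.19 = 12.517 A, so P_out = 27.412 × 12.517 = 343.10 W.
All ideal ⇒ P_in = P_out, so I_supply = 343.10/120 = 2.86 A.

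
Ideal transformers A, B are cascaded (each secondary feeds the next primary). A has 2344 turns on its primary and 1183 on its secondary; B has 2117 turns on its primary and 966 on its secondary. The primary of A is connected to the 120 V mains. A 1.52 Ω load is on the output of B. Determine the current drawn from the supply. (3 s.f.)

I_supply ≈ 4.19 A

After A: V = 120.00 × 1183/2344 = 60.563 V.
After B: V = 60.563 × 966/2117 = 27.635 V.
I_load = 27.635/1.52 = 18.181 A, so P_out = 27.635 × 18.181 = 502.44 W.
All ideal ⇒ P_in = P_out, so I_supply = 502.44/120 = 4.19 A.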